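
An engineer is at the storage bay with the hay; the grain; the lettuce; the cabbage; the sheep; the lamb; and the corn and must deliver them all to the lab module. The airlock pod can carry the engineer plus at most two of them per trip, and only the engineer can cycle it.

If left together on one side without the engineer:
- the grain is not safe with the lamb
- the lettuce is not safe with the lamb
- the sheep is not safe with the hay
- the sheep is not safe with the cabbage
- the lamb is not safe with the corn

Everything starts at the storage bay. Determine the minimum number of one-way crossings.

Counting alone: the engineer can take at most 2 across per trip to the lab module, so moving all 7 needs at least 4 loaded trips out, with a return between consecutive ones — at least 7 crossings.
The safety rule pushes this higher. Following every safe sequence of crossings, the most of the 7 that can be at the lab module as the airlock pod arrives there on crossing 7 is 6 — never all 7.
So no plan with fewer than 9 crossings exists, and this one achieves 9:
1. Engineer goes to the lab module with the lamb and the sheep.
2. Engineer goes back to the storage bay alone.
3. Engineer goes to the lab module with the hay.
4. Engineer goes back to the storage bay with the sheep.
5. Engineer goes to the lab module with the cabbage and the grain.
6. Engineer goes back to the storage bay with the lamb.
7. Engineer goes to the lab module with the corn and the lettuce.
8. Engineer goes back to the storage bay alone.
9. Engineer goes to the lab module with the lamb and the sheep.

9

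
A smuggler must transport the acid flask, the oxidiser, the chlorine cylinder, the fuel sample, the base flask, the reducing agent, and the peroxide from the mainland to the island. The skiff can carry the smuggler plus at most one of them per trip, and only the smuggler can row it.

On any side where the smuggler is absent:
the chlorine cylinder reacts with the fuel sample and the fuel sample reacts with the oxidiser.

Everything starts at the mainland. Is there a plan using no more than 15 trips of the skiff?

Yes

Yes — this plan uses 15 crossings (≤ 15):
1. Smuggler goes to the island with the fuel sample.
2. Smuggler goes back to the mainland alone.
3. Smuggler goes to the island with the acid flask.
4. Smuggler goes back to the mainland alone.
5. Smuggler goes to the island with the oxidiser.
6. Smuggler goes back to the mainland with the fuel sample.
7. Smuggler goes to the island with the chlorine cylinder.
8. Smuggler goes back to the mainland alone.
9. Smuggler goes to the island with the base flask.
10. Smuggler goes back to the mainland alone.
11. Smuggler goes to the island with the reducing agent.
12. Smuggler goes back to the mainland alone.
13. Smuggler goes to the island with the peroxide.
14. Smuggler goes back to the mainland alone.
15. Smuggler goes to the island with the fuel sample.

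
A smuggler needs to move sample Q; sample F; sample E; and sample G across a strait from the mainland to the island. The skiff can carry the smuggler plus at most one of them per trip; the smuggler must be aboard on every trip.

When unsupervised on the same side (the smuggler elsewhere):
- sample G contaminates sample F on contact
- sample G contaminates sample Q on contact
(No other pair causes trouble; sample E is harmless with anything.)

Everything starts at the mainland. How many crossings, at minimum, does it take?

Counting alone: the smuggler can take at most 1 across per trip to the island, so moving all 4 needs at least 4 loaded trips out, with a return between consecutive ones — at least 7 crossings.
The safety rule pushes this higher. Following every safe sequence of crossings, the most of the 4 that can be at the island as the skiff arrives there on crossing 7 is 3 — never all 4.
So no plan with fewer than 9 crossings exists, and this one achieves 9:
1. Smuggler goes to the island with sample G.
2. Smuggler goes back to the mainland alone.
3. Smuggler goes to the island with sample Q.
4. Smuggler goes back to the mainland with sample G.
5. Smuggler goes to the island with sample F.
6. Smuggler goes back to the mainland alone.
7. Smuggler goes to the island with sample E.
8. Smuggler goes back to the mainland alone.
9. Smuggler goes to the island with sample G.

9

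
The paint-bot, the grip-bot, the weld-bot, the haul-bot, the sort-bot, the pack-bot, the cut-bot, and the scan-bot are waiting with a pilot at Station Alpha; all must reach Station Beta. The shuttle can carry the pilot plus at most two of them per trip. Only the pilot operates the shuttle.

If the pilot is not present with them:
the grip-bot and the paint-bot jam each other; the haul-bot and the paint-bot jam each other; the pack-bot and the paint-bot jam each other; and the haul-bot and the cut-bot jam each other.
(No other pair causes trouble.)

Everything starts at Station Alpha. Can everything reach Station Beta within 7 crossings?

Counting alone: the pilot can take at most 2 across per trip to Station Beta, so moving all 8 needs at least 4 loaded trips out, with a return between consecutive ones — at least 7 crossings.
The safety rule pushes this higher. Following every safe sequence of crossings, the most of the 8 that can be at Station Beta as the shuttle arrives there on crossing 7 is 7 — never all 8.
So the move cannot be finished within 7 crossings. (The shortest complete plan takes 9:)
1. Pilot goes to Station Beta with the haul-bot and the paint-bot.  [Station Alpha: the cut-bot, the grip-bot, the pack-bot, the scan-bot, the sort-bot, the weld-bot | Station Beta: the haul-bot, the paint-bot]
2. Pilot goes back to Station Alpha with the paint-bot.  [Station Alpha: the cut-bot, the grip-bot, the pack-bot, the paint-bot, the scan-bot, the sort-bot, the weld-bot | Station Beta: the haul-bot]
3. Pilot goes to Station Beta with the grip-bot and the paint-bot.  [Station Alpha: the cut-bot, the pack-bot, the scan-bot, the sort-bot, the weld-bot | Station Beta: the grip-bot, the haul-bot, the paint-bot]
4. Pilot goes back to Station Alpha with the paint-bot.  [Station Alpha: the cut-bot, the pack-bot, the paint-bot, the scan-bot, the sort-bot, the weld-bot | Station Beta: the grip-bot, the haul-bot]
5. Pilot goes to Station Beta with the pack-bot and the weld-bot.  [Station Alpha: the cut-bot, the paint-bot, the scan-bot, the sort-bot | Station Beta: the grip-bot, the haul-bot, the pack-bot, the weld-bot]
6. Pilot goes back to Station Alpha alone.  [Station Alpha: the cut-bot, the paint-bot, the scan-bot, the sort-bot | Station Beta: the grip-bot, the haul-bot, the pack-bot, the weld-bot]
7. Pilot goes to Station Beta with the scan-bot and the sort-bot.  [Station Alpha: the cut-bot, the paint-bot | Station Beta: the grip-bot, the haul-bot, the pack-bot, the scan-bot, the sort-bot, the weld-bot]
8. Pilot goes back to Station Alpha alone.  [Station Alpha: the cut-bot, the paint-bot | Station Beta: the grip-bot, the haul-bot, the pack-bot, the scan-bot, the sort-bot, the weld-bot]
9. Pilot goes to Station Beta with the cut-bot and the paint-bot.  [Station Alpha: — | Station Beta: the cut-bot, the grip-bot, the haul-bot, the pack-bot, the paint-bot, the scan-bot, the sort-bot, the weld-bot]

No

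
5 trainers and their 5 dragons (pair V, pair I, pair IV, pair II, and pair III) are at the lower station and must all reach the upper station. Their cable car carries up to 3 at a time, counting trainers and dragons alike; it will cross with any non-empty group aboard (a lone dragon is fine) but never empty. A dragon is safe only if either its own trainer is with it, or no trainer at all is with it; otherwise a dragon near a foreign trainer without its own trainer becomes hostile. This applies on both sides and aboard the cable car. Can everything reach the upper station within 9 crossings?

Counting alone: each trip to the upper station takes at most 3 across and each return brings at least 1 back, so after t trips out (and t−1 returns) at most 3t − (t−1) of the 10 are across; that first reaches 10 at t = 5, so at least 9 crossings are needed.
The safety rule pushes this higher. Following every safe sequence of crossings, the most of the 10 that can be at the upper station as the cable car arrives there on crossing 9 is 9 — never all 10.
So the move cannot be finished within 9 crossings. (The shortest complete plan takes 11:)
1. dragon V and trainer V cross → the upper station.
2. trainer V crosses ← the lower station.
3. dragon I, dragon II, and dragon IV cross → the upper station.
4. dragon V crosses ← the lower station.
5. trainer I, trainer II, and trainer IV cross → the upper station.
6. dragon I and trainer I cross ← the lower station.
7. trainer I, trainer III, and trainer V cross → the upper station.
8. dragon IV crosses ← the lower station.
9. dragon I and dragon V cross → the upper station.
10. dragon V crosses ← the lower station.
11. dragon III, dragon IV, and dragon V cross → the upper station.

No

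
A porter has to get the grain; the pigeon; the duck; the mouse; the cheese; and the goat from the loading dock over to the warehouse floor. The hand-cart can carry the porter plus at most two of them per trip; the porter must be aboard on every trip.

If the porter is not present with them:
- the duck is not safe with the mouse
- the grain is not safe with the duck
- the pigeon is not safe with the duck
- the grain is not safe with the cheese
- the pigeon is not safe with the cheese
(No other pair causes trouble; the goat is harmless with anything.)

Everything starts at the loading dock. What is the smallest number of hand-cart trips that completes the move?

Counting alone: the porter can take at most 2 across per trip to the warehouse floor, so moving all 6 needs at least 3 loaded trips out, with a return between consecutive ones — at least 5 crossings.
The safety rule pushes this higher. Following every safe sequence of crossings, the most of the 6 that can be at the warehouse floor as the hand-cart arrives there on crossing 5 is 5 — never all 6.
So no plan with fewer than 7 crossings exists, and this one achieves 7:
1. Porter goes to the warehouse floor with the cheese and the duck.  [the loading dock: the goat, the grain, the mouse, the pigeon | the warehouse floor: the cheese, the duck]
2. Porter goes back to the loading dock alone.  [the loading dock: the goat, the grain, the mouse, the pigeon | the warehouse floor: the cheese, the duck]
3. Porter goes to the warehouse floor with the grain and the pigeon.  [the loading dock: the goat, the mouse | the warehouse floor: the cheese, the duck, the grain, the pigeon]
4. Porter goes back to the loading dock with the cheese and the duck.  [the loading dock: the cheese, the duck, the goat, the mouse | the warehouse floor: the grain, the pigeon]
5. Porter goes to the warehouse floor with the goat and the mouse.  [the loading dock: the cheese, the duck | the warehouse floor: the goat, the grain, the mouse, the pigeon]
6. Porter goes back to the loading dock alone.  [the loading dock: the cheese, the duck | the warehouse floor: the goat, the grain, the mouse, the pigeon]
7. Porter goes to the warehouse floor with the cheese and the duck.  [the loading dock: — | the warehouse floor: the cheese, the duck, the goat, the grain, the mouse, the pigeon]

7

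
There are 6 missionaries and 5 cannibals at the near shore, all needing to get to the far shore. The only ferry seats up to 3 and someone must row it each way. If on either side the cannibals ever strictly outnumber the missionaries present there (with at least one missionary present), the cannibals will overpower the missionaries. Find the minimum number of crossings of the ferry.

Counting alone: each trip to the far shore takes at most 3 across and each return brings at least 1 back, so after t trips out (and t−1 returns) at most 3t − (t−1) of the 11 are across; that first reaches 11 at t = 5, so at least 9 crossings are needed.
The plan below uses exactly 9 crossings, so it is optimal:
1. 3 cannibals → the far shore.  (the near shore: 6M 2C; the far shore: 0M 3C)
2. 1 cannibal ← the near shore.  (the near shore: 6M 3C; the far shore: 0M 2C)
3. 3 missionaries → the far shore.  (the near shore: 3M 3C; the far shore: 3M 2C)
4. 1 missionary ← the near shore.  (the near shore: 4M 3C; the far shore: 2M 2C)
5. 2 missionaries and 1 cannibal → the far shore.  (the near shore: 2M 2C; the far shore: 4M 3C)
6. 1 missionary ← the near shore.  (the near shore: 3M 2C; the far shore: 3M 3C)
7. 2 missionaries and 1 cannibal → the far shore.  (the near shore: 1M 1C; the far shore: 5M 4C)
8. 1 missionary ← the near shore.  (the near shore: 2M 1C; the far shore: 4M 4C)
9. 2 missionaries and 1 cannibal → the far shore.  (the near shore: 0M 0C; the far shore: 6M 5C)

9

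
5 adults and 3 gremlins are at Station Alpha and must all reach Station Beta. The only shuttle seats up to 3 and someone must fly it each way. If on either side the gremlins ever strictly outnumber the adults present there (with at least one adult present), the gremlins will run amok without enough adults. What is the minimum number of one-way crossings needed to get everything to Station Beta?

Counting alone: each trip to Station Beta takes at most 3 across and each return brings at least 1 back, so after t trips out (and t−1 returns) at most 3t − (t−1) of the 8 are across; that first reaches 8 at t = 4, so at least 7 crossings are needed.
The plan below uses exactly 7 crossings, so it is optimal:
1. 2 gremlins → Station Beta.  (Station Alpha: 5A 1G; Station Beta: 0A 2G)
2. 1 gremlin ← Station Alpha.  (Station Alpha: 5A 2G; Station Beta: 0A 1G)
3. 2 adults and 1 gremlin → Station Beta.  (Station Alpha: 3A 1G; Station Beta: 2A 2G)
4. 1 gremlin ← Station Alpha.  (Station Alpha: 3A 2G; Station Beta: 2A 1G)
5. 1 adult and 2 gremlins → Station Beta.  (Station Alpha: 2A 0G; Station Beta: 3A 3G)
6. 1 gremlin ← Station Alpha.  (Station Alpha: 2A 1G; Station Beta: 3A 2G)
7. 2 adults and 1 gremlin → Station Beta.  (Station Alpha: 0A 0G; Station Beta: 5A 3G)

7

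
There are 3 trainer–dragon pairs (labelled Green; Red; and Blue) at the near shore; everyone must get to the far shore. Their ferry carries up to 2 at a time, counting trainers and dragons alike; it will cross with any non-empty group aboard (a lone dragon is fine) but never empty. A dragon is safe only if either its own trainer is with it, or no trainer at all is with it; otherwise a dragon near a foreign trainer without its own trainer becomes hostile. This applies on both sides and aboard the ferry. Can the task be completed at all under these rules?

1. dragon Green and trainer Green cross → the far shore.
2. trainer Green crosses ← the near shore.
3. dragon Blue and dragon Red cross → the far shore.
4. dragon Green crosses ← the near shore.
5. trainer Blue and trainer Red cross → the far shore.
6. dragon Red and trainer Red cross ← the near shore.
7. trainer Green and trainer Red cross → the far shore.
8. dragon Blue crosses ← the near shore.
9. dragon Green and dragon Red cross → the far shore.
10. trainer Blue crosses ← the near shore.
11. dragon Blue and trainer Blue cross → the far shore.

Yes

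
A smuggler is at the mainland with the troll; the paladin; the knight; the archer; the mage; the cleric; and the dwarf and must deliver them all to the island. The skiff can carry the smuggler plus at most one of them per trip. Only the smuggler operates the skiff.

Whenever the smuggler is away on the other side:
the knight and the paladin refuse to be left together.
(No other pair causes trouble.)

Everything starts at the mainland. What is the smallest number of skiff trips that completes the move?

13

Counting alone: the smuggler can take at most 1 across per trip to the island, so moving all 7 needs at least 7 loaded trips out, with a return between consecutive ones — at least 13 crossings.
The plan below uses exactly 13 crossings, so it is optimal:
1. Smuggler goes to the island with the paladin.  [the mainland: the archer, the cleric, the dwarf, the knight, the mage, the troll | the island: the paladin]
2. Smuggler goes back to the mainland alone.  [the mainland: the archer, the cleric, the dwarf, the knight, the mage, the troll | the island: the paladin]
3. Smuggler goes to the island with the troll.  [the mainland: the archer, the cleric, the dwarf, the knight, the mage | the island: the paladin, the troll]
4. Smuggler goes back to the mainland alone.  [the mainland: the archer, the cleric, the dwarf, the knight, the mage | the island: the paladin, the troll]
5. Smuggler goes to the island with the archer.  [the mainland: the cleric, the dwarf, the knight, the mage | the island: the archer, the paladin, the troll]
6. Smuggler goes back to the mainland alone.  [the mainland: the cleric, the dwarf, the knight, the mage | the island: the archer, the paladin, the troll]
7. Smuggler goes to the island with the mage.  [the mainland: the cleric, the dwarf, the knight | the island: the archer, the mage, the paladin, the troll]
8. Smuggler goes back to the mainland alone.  [the mainland: the cleric, the dwarf, the knight | the island: the archer, the mage, the paladin, the troll]
9. Smuggler goes to the island with the cleric.  [the mainland: the dwarf, the knight | the island: the archer, the cleric, the mage, the paladin, the troll]
10. Smuggler goes back to the mainland alone.  [the mainland: the dwarf, the knight | the island: the archer, the cleric, the mage, the paladin, the troll]
11. Smuggler goes to the island with the dwarf.  [the mainland: the knight | the island: the archer, the cleric, the dwarf, the mage, the paladin, the troll]
12. Smuggler goes back to the mainland alone.  [the mainland: the knight | the island: the archer, the cleric, the dwarf, the mage, the paladin, the troll]
13. Smuggler goes to the island with the knight.  [the mainland: — | the island: the archer, the cleric, the dwarf, the knight, the mage, the paladin, the troll]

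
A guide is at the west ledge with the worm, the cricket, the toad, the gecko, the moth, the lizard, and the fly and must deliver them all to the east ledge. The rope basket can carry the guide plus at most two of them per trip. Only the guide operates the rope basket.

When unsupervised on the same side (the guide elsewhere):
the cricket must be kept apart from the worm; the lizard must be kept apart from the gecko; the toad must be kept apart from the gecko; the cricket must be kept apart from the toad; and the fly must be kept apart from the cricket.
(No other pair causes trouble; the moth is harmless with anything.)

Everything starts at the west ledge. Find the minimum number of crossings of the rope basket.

9

Counting alone: the guide can take at most 2 across per trip to the east ledge, so moving all 7 needs at least 4 loaded trips out, with a return between consecutive ones — at least 7 crossings.
The safety rule pushes this higher. Following every safe sequence of crossings, the most of the 7 that can be at the east ledge as the rope basket arrives there on crossing 7 is 6 — never all 7.
So no plan with fewer than 9 crossings exists, and this one achieves 9:
1. Guide goes to the east ledge with the cricket and the gecko.  [the west ledge: the fly, the lizard, the moth, the toad, the worm | the east ledge: the cricket, the gecko]
2. Guide goes back to the west ledge alone.  [the west ledge: the fly, the lizard, the moth, the toad, the worm | the east ledge: the cricket, the gecko]
3. Guide goes to the east ledge with the worm.  [the west ledge: the fly, the lizard, the moth, the toad | the east ledge: the cricket, the gecko, the worm]
4. Guide goes back to the west ledge with the cricket.  [the west ledge: the cricket, the fly, the lizard, the moth, the toad | the east ledge: the gecko, the worm]
5. Guide goes to the east ledge with the fly and the toad.  [the west ledge: the cricket, the lizard, the moth | the east ledge: the fly, the gecko, the toad, the worm]
6. Guide goes back to the west ledge with the gecko.  [the west ledge: the cricket, the gecko, the lizard, the moth | the east ledge: the fly, the toad, the worm]
7. Guide goes to the east ledge with the lizard and the moth.  [the west ledge: the cricket, the gecko | the east ledge: the fly, the lizard, the moth, the toad, the worm]
8. Guide goes back to the west ledge alone.  [the west ledge: the cricket, the gecko | the east ledge: the fly, the lizard, the moth, the toad, the worm]
9. Guide goes to the east ledge with the cricket and the gecko.  [the west ledge: — | the east ledge: the cricket, the fly, the gecko, the lizard, the moth, the toad, the worm]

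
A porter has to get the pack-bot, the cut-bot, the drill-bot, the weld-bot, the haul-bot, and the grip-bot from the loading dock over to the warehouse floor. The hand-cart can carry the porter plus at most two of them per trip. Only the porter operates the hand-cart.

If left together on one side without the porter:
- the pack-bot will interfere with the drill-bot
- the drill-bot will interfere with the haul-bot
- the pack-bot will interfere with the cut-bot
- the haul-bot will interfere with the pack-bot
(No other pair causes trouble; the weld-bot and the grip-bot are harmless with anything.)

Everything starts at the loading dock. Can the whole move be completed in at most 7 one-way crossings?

Counting alone: the porter can take at most 2 across per trip to the warehouse floor, so moving all 6 needs at least 3 loaded trips out, with a return between consecutive ones — at least 5 crossings.
The safety rule pushes this higher. Following every safe sequence of crossings, the most of the 6 that can be at the warehouse floor as the hand-cart arrives there on crossings 5, 7 is 4, 5 respectively — never all 6.
So the move cannot be finished within 7 crossings. (The shortest complete plan takes 9:)
1. Porter goes to the warehouse floor with the drill-bot and the pack-bot.
2. Porter goes back to the loading dock with the pack-bot.
3. Porter goes to the warehouse floor with the cut-bot and the pack-bot.
4. Porter goes back to the loading dock with the pack-bot.
5. Porter goes to the warehouse floor with the pack-bot and the weld-bot.
6. Porter goes back to the loading dock with the pack-bot.
7. Porter goes to the warehouse floor with the grip-bot and the pack-bot.
8. Porter goes back to the loading dock with the pack-bot.
9. Porter goes to the warehouse floor with the haul-bot and the pack-bot.

No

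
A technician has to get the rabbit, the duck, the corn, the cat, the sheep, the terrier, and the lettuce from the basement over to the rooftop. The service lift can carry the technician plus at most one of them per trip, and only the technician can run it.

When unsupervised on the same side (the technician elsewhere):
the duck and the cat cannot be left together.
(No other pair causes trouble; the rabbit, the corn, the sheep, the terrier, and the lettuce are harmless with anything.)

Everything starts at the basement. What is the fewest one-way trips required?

Counting alone: the technician can take at most 1 across per trip to the rooftop, so moving all 7 needs at least 7 loaded trips out, with a return between consecutive ones — at least 13 crossings.
The plan below uses exactly 13 crossings, so it is optimal:
1. Technician goes to the rooftop with the duck.  [the basement: the cat, the corn, the lettuce, the rabbit, the sheep, the terrier | the rooftop: the duck]
2. Technician goes back to the basement alone.  [the basement: the cat, the corn, the lettuce, the rabbit, the sheep, the terrier | the rooftop: the duck]
3. Technician goes to the rooftop with the rabbit.  [the basement: the cat, the corn, the lettuce, the sheep, the terrier | the rooftop: the duck, the rabbit]
4. Technician goes back to the basement alone.  [the basement: the cat, the corn, the lettuce, the sheep, the terrier | the rooftop: the duck, the rabbit]
5. Technician goes to the rooftop with the corn.  [the basement: the cat, the lettuce, the sheep, the terrier | the rooftop: the corn, the duck, the rabbit]
6. Technician goes back to the basement alone.  [the basement: the cat, the lettuce, the sheep, the terrier | the rooftop: the corn, the duck, the rabbit]
7. Technician goes to the rooftop with the sheep.  [the basement: the cat, the lettuce, the terrier | the rooftop: the corn, the duck, the rabbit, the sheep]
8. Technician goes back to the basement alone.  [the basement: the cat, the lettuce, the terrier | the rooftop: the corn, the duck, the rabbit, the sheep]
9. Technician goes to the rooftop with the terrier.  [the basement: the cat, the lettuce | the rooftop: the corn, the duck, the rabbit, the sheep, the terrier]
10. Technician goes back to the basement alone.  [the basement: the cat, the lettuce | the rooftop: the corn, the duck, the rabbit, the sheep, the terrier]
11. Technician goes to the rooftop with the lettuce.  [the basement: the cat | the rooftop: the corn, the duck, the lettuce, the rabbit, the sheep, the terrier]
12. Technician goes back to the basement alone.  [the basement: the cat | the rooftop: the corn, the duck, the lettuce, the rabbit, the sheep, the terrier]
13. Technician goes to the rooftop with the cat.  [the basement: — | the rooftop: the cat, the corn, the duck, the lettuce, the rabbit, the sheep, the terrier]

13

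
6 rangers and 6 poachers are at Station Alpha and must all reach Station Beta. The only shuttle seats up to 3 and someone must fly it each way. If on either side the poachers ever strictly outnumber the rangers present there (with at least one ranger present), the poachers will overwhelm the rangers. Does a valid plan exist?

Following every safe sequence of crossings from the start, the most of the 12 that can be at Station Beta as the shuttle arrives there on crossings 1, 3, 5 is 3, 5, 6 respectively; the best ever achieved is 6 of 12.
From crossing 7 on, no configuration arises that was not already reachable earlier: only 17 distinct safe configurations (who is on which side, and where the shuttle is) can ever be reached, none of them has everyone across, and every continuation just revisits them. They are: 0 rangers + 0 poachers across (shuttle back at the start); 0 rangers + 1 poacher across (shuttle there); 0 rangers + 1 poacher across (shuttle back at the start); 0 rangers + 2 poachers across (shuttle there); 0 rangers + 2 poachers across (shuttle back at the start); 0 rangers + 3 poachers across (shuttle there); 0 rangers + 3 poachers across (shuttle back at the start); 0 rangers + 4 poachers across (shuttle there); 0 rangers + 4 poachers across (shuttle back at the start); 0 rangers + 5 poachers across (shuttle there); 0 rangers + 5 poachers across (shuttle back at the start); 0 rangers + 6 poachers across (shuttle there); 1 ranger + 1 poacher across (shuttle there); 1 ranger + 1 poacher across (shuttle back at the start); 2 rangers + 2 poachers across (shuttle there); 2 rangers + 2 poachers across (shuttle back at the start); 3 rangers + 3 poachers across (shuttle there). So no valid plan exists.

No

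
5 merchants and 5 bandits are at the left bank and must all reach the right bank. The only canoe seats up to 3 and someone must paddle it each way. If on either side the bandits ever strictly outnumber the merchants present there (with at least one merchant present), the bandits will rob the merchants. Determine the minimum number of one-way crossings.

Counting alone: each trip to the right bank takes at most 3 across and each return brings at least 1 back, so after t trips out (and t−1 returns) at most 3t − (t−1) of the 10 are across; that first reaches 10 at t = 5, so at least 9 crossings are needed.
The safety rule pushes this higher. Following every safe sequence of crossings, the most of the 10 that can be at the right bank as the canoe arrives there on crossing 9 is 9 — never all 10.
So no plan with fewer than 11 crossings exists, and this one achieves 11:
1. 2 bandits → the right bank.  (the left bank: 5M 3B; the right bank: 0M 2B)
2. 1 bandit ← the left bank.  (the left bank: 5M 4B; the right bank: 0M 1B)
3. 3 bandits → the right bank.  (the left bank: 5M 1B; the right bank: 0M 4B)
4. 1 bandit ← the left bank.  (the left bank: 5M 2B; the right bank: 0M 3B)
5. 3 merchants → the right bank.  (the left bank: 2M 2B; the right bank: 3M 3B)
6. 1 merchant and 1 bandit ← the left bank.  (the left bank: 3M 3B; the right bank: 2M 2B)
7. 3 merchants → the right bank.  (the left bank: 0M 3B; the right bank: 5M 2B)
8. 1 bandit ← the left bank.  (the left bank: 0M 4B; the right bank: 5M 1B)
9. 2 bandits → the right bank.  (the left bank: 0M 2B; the right bank: 5M 3B)
10. 1 bandit ← the left bank.  (the left bank: 0M 3B; the right bank: 5M 2B)
11. 3 bandits → the right bank.  (the left bank: 0M 0B; the right bank: 5M 5B)

11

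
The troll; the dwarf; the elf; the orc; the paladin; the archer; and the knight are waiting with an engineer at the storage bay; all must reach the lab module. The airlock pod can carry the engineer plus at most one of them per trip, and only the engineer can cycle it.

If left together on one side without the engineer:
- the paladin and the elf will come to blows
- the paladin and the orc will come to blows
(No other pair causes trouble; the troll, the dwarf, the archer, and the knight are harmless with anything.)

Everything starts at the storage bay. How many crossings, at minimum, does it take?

15

Counting alone: the engineer can take at most 1 across per trip to the lab module, so moving all 7 needs at least 7 loaded trips out, with a return between consecutive ones — at least 13 crossings.
The safety rule pushes this higher. Following every safe sequence of crossings, the most of the 7 that can be at the lab module as the airlock pod arrives there on crossing 13 is 6 — never all 7.
So no plan with fewer than 15 crossings exists, and this one achieves 15:
1. Engineer goes to the lab module with the paladin.  [the storage bay: the archer, the dwarf, the elf, the knight, the orc, the troll | the lab module: the paladin]
2. Engineer goes back to the storage bay alone.  [the storage bay: the archer, the dwarf, the elf, the knight, the orc, the troll | the lab module: the paladin]
3. Engineer goes to the lab module with the troll.  [the storage bay: the archer, the dwarf, the elf, the knight, the orc | the lab module: the paladin, the troll]
4. Engineer goes back to the storage bay alone.  [the storage bay: the archer, the dwarf, the elf, the knight, the orc | the lab module: the paladin, the troll]
5. Engineer goes to the lab module with the dwarf.  [the storage bay: the archer, the elf, the knight, the orc | the lab module: the dwarf, the paladin, the troll]
6. Engineer goes back to the storage bay alone.  [the storage bay: the archer, the elf, the knight, the orc | the lab module: the dwarf, the paladin, the troll]
7. Engineer goes to the lab module with the elf.  [the storage bay: the archer, the knight, the orc | the lab module: the dwarf, the elf, the paladin, the troll]
8. Engineer goes back to the storage bay with the paladin.  [the storage bay: the archer, the knight, the orc, the paladin | the lab module: the dwarf, the elf, the troll]
9. Engineer goes to the lab module with the orc.  [the storage bay: the archer, the knight, the paladin | the lab module: the dwarf, the elf, the orc, the troll]
10. Engineer goes back to the storage bay alone.  [the storage bay: the archer, the knight, the paladin | the lab module: the dwarf, the elf, the orc, the troll]
11. Engineer goes to the lab module with the archer.  [the storage bay: the knight, the paladin | the lab module: the archer, the dwarf, the elf, the orc, the troll]
12. Engineer goes back to the storage bay alone.  [the storage bay: the knight, the paladin | the lab module: the archer, the dwarf, the elf, the orc, the troll]
13. Engineer goes to the lab module with the knight.  [the storage bay: the paladin | the lab module: the archer, the dwarf, the elf, the knight, the orc, the troll]
14. Engineer goes back to the storage bay alone.  [the storage bay: the paladin | the lab module: the archer, the dwarf, the elf, the knight, the orc, the troll]
15. Engineer goes to the lab module with the paladin.  [the storage bay: — | the lab module: the archer, the dwarf, the elf, the knight, the orc, the paladin, the troll]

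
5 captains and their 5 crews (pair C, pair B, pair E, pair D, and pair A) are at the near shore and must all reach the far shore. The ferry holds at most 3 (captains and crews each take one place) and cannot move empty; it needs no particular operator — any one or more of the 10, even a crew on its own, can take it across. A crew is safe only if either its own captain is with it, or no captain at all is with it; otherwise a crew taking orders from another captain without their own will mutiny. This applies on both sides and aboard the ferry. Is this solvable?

Yes

1. captain C and crew C cross → the far shore.
2. captain C crosses ← the near shore.
3. crew B, crew D, and crew E cross → the far shore.
4. crew C crosses ← the near shore.
5. captain B, captain D, and captain E cross → the far shore.
6. captain B and crew B cross ← the near shore.
7. captain A, captain B, and captain C cross → the far shore.
8. crew E crosses ← the near shore.
9. crew B and crew C cross → the far shore.
10. crew C crosses ← the near shore.
11. crew A, crew C, and crew E cross → the far shore.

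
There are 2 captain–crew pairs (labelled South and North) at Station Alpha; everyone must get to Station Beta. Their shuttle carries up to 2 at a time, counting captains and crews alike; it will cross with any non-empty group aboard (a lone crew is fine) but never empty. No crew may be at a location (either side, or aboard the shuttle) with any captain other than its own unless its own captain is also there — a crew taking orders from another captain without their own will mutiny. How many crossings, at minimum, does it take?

Counting alone: each trip to Station Beta takes at most 2 across and each return brings at least 1 back, so after t trips out (and t−1 returns) at most 2t − (t−1) of the 4 are across; that first reaches 4 at t = 3, so at least 5 crossings are needed.
The plan below uses exactly 5 crossings, so it is optimal:
1. captain South and crew South cross → Station Beta.
2. captain South crosses ← Station Alpha.
3. captain North and captain South cross → Station Beta.
4. captain North crosses ← Station Alpha.
5. captain North and crew North cross → Station Beta.

5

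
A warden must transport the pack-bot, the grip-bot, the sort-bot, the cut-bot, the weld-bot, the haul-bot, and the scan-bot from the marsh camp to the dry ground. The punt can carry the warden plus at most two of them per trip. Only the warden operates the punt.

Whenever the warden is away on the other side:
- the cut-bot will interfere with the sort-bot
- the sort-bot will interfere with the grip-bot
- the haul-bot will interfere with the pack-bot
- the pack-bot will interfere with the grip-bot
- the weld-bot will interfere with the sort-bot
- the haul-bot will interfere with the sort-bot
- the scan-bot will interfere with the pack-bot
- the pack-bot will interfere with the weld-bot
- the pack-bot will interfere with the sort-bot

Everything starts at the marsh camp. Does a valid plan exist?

No

Following every safe sequence of crossings from the start, the most of the 7 that can be at the dry ground as the punt arrives there on crossings 1, 3, 5 is 2, 3, 4 respectively; the best ever achieved is 4 of 7.
From crossing 7 on, no configuration arises that was not already reachable earlier: only 30 distinct safe configurations (who is on which side, and where the punt is) can ever be reached, none of them has everyone across, and every continuation just revisits them. So no valid plan exists.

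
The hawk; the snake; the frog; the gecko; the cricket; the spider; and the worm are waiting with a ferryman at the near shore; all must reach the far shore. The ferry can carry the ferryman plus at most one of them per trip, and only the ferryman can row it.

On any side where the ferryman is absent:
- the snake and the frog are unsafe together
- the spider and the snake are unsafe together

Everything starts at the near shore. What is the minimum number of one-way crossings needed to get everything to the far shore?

15

Counting alone: the ferryman can take at most 1 across per trip to the far shore, so moving all 7 needs at least 7 loaded trips out, with a return between consecutive ones — at least 13 crossings.
The safety rule pushes this higher. Following every safe sequence of crossings, the most of the 7 that can be at the far shore as the ferry arrives there on crossing 13 is 6 — never all 7.
So no plan with fewer than 15 crossings exists, and this one achieves 15:
1. Ferryman goes to the far shore with the snake.
2. Ferryman goes back to the near shore alone.
3. Ferryman goes to the far shore with the hawk.
4. Ferryman goes back to the near shore alone.
5. Ferryman goes to the far shore with the frog.
6. Ferryman goes back to the near shore with the snake.
7. Ferryman goes to the far shore with the spider.
8. Ferryman goes back to the near shore alone.
9. Ferryman goes to the far shore with the gecko.
10. Ferryman goes back to the near shore alone.
11. Ferryman goes to the far shore with the cricket.
12. Ferryman goes back to the near shore alone.
13. Ferryman goes to the far shore with the worm.
14. Ferryman goes back to the near shore alone.
15. Ferryman goes to the far shore with the snake.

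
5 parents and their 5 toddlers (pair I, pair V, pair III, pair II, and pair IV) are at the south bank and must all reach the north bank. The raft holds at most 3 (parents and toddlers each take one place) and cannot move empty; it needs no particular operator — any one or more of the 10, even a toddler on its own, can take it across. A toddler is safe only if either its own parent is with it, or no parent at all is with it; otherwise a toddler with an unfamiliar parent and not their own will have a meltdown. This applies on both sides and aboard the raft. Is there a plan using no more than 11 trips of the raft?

Yes — this plan uses 11 crossings (≤ 11):
1. parent I and toddler I cross → the north bank.
2. parent I crosses ← the south bank.
3. toddler II, toddler III, and toddler V cross → the north bank.
4. toddler I crosses ← the south bank.
5. parent II, parent III, and parent V cross → the north bank.
6. parent V and toddler V cross ← the south bank.
7. parent I, parent IV, and parent V cross → the north bank.
8. toddler III crosses ← the south bank.
9. toddler I and toddler V cross → the north bank.
10. toddler I crosses ← the south bank.
11. toddler I, toddler III, and toddler IV cross → the north bank.

Yes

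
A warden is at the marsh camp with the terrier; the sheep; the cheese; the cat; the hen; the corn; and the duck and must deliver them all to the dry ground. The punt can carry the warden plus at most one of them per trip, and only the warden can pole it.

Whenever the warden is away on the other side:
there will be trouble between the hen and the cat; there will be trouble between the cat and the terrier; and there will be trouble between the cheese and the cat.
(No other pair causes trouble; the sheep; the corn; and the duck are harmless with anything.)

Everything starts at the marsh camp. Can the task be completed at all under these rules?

Following every safe sequence of crossings from the start, the most of the 7 that can be at the dry ground as the punt arrives there on crossings 1, 3, 5, 7, 9 is 1, 2, 3, 4, 5 respectively; the best ever achieved is 5 of 7.
From crossing 11 on, no configuration arises that was not already reachable earlier: only 72 distinct safe configurations (who is on which side, and where the punt is) can ever be reached, none of them has everyone across, and every continuation just revisits them. So no valid plan exists.

No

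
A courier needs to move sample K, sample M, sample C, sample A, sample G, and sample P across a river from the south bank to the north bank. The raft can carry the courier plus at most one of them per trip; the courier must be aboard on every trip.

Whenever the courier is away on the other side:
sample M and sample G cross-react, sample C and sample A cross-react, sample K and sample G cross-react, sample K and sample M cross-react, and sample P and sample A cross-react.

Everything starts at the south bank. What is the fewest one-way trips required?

Whatever the first load, the items left behind include a forbidden pair without the courier. No opening move is safe, so no plan exists.

impossible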